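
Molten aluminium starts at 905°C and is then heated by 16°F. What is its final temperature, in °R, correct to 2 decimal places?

2136.67°R

The 16°F change is an interval, so only the factor 5/9 applies: +16 × 5/9 = +8.8889°C.
Final Celsius temperature: 905.0000 + 8.8889 = 913.8889°C.
In Rankine: 913.8889 × 1.8 + 491.67 = 2136.67°R.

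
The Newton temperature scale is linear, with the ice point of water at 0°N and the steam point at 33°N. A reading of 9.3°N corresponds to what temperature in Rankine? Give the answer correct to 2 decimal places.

542.40°R

Linear interpolation between the fixed points: C = (9.3 - 0) × 100 / (33 - 0) = 28.1818°C.
Then 28.1818 × 1.8 + 491.67 = 542.40°R.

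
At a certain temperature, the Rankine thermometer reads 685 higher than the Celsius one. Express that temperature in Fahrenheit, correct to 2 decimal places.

466.99°F

Let x be the Celsius reading; then the Rankine reading is 1.8·x + 491.67.
(1.8·x + 491.67) - x = 685  ⇒  (0.8)·x = 193.33  ⇒  x = 241.6625°C.
In Fahrenheit: 241.6625 × 1.8 + 32 = 466.99°F.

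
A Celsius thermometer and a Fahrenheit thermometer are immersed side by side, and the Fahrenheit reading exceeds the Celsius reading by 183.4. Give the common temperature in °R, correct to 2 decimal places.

832.32°R

Let x be the Celsius reading; then the Fahrenheit reading is 1.8·x + 32.
(1.8·x + 32) - x = 183.4  ⇒  (0.8)·x = 151.4  ⇒  x = 189.2500°C.
In Rankine: 189.2500 × 1.8 + 491.67 = 832.32°R.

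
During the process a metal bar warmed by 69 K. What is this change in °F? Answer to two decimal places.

124.20°F

Only the scale ratio 1.8 matters for a change in temperature.
69 × 1.8 = 124.20.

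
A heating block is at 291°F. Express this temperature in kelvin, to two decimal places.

In Celsius: (291 - 32) × 5/9 = 143.8889°C.
In kelvin: 143.8889 + 273.15 = 417.04 K.

417.04 K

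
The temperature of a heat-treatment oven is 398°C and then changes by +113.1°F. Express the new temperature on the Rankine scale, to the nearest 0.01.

1321.17°R

The 113.1°F change is an interval, so only the factor 5/9 applies: +113.1 × 5/9 = +62.8333°C.
Final Celsius temperature: 398.0000 + 62.8333 = 460.8333°C.
In Rankine: 460.8333 × 1.8 + 491.67 = 1321.17°R.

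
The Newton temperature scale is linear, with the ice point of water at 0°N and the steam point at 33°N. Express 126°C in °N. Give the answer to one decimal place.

41.6°N

Linearly onto the Newton scale: 0 + (126.0000 / 100) × (33 - 0) = 41.6°N.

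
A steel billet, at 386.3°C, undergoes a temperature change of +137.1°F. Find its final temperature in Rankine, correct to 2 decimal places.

1324.11°R

The 137.1°F change is an interval, so only the factor 5/9 applies: +137.1 × 5/9 = +76.1667°C.
Final Celsius temperature: 386.3000 + 76.1667 = 462.4667°C.
In Rankine: 462.4667 × 1.8 + 491.67 = 1324.11°R.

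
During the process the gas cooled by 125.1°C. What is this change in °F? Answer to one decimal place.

225.2°F

For a temperature interval the offset drops out; only the factor 1.8 applies.
125.1 × 1.8 = 225.2.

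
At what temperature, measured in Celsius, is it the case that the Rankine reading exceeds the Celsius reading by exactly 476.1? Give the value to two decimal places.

Let C be the Celsius reading. The Rankine reading is R = 1.8·C + 491.67.
Require R - C = 476.1: (0.8)·C + 491.67 = 476.1.
C = (476.1 - 491.67) / (0.8) = -19.46.

-19.46°C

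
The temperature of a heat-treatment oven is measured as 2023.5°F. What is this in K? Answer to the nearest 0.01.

1379.54 K

In Celsius: (2023.5 - 32) × 5/9 = 1106.3889°C.
In kelvin: 1106.3889 + 273.15 = 1379.54 K.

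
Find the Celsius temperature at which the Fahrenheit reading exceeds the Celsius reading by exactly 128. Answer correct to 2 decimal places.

120.00°C

Let C be the Celsius reading. The Fahrenheit reading is F = 1.8·C + 32.
Require F - C = 128: (0.8)·C + 32 = 128.
C = (128 - 32) / (0.8) = 120.00.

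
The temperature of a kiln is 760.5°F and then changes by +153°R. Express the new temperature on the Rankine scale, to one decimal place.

Initial temperature in Celsius: (760.5 - 32) × 5/9 = 404.7222°C.
The 153°R change is an interval, so only the factor 5/9 applies: +153 × 5/9 = +85.0000°C.
Final Celsius temperature: 404.7222 + 85.0000 = 489.7222°C.
In Rankine: 489.7222 × 1.8 + 491.67 = 1373.2°R.

1373.2°R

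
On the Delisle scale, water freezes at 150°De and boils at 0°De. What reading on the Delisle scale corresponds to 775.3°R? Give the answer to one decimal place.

First in Celsius: (775.3 - 491.67) × 5/9 = 157.5722°C.
Linearly onto the Delisle scale: 150 + (157.5722 / 100) × (0 - 150) = -86.4°De.

-86.4°De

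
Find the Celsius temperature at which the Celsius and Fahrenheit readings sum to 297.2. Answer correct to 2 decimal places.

94.71°C

Let C be the Celsius reading. The Fahrenheit reading is F = 1.8·C + 32.
Require C + F = 297.2: (2.8)·C + 32 = 297.2.
C = (297.2 - 32) / (2.8) = 94.71.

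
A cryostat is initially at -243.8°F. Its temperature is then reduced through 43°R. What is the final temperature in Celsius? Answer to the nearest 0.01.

Initial temperature in Celsius: (-243.8 - 32) × 5/9 = -153.2222°C.
The 43°R change is an interval, so only the factor 5/9 applies: -43 × 5/9 = -23.8889°C.
Final Celsius temperature: -153.2222 - 23.8889 = -177.1111°C.

-177.11°C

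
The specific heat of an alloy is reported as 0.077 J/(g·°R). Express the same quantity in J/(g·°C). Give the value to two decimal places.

The quantity depends on a temperature interval, so only the ratio of degree sizes applies; the offset between the scales is irrelevant.
A change of 1°C is a change of 1.8°R, so per °C the value is 0.077 × 1.8 = 0.14.

0.14 J/(g·°C)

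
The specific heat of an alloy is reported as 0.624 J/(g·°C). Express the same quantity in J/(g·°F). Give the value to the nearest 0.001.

0.347 J/(g·°F)

Since only a temperature interval is involved, the additive offset between the scales drops out.
A change of 1°F is a change of 5/9°C, so per °F the value is 0.624 × 5/9 = 0.347.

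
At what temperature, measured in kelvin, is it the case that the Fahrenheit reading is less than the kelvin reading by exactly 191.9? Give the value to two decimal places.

Let K be the kelvin reading. The Fahrenheit reading is F = 1.8·K - 459.67.
Require F - K = -191.9: (0.8)·K - 459.67 = -191.9.
K = (-191.9 + 459.67) / (0.8) = 334.71.

334.71 K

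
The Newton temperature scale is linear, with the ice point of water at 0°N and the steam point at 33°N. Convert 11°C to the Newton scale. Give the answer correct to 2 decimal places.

Linearly onto the Newton scale: 0 + (11.0000 / 100) × (33 - 0) = 3.63°N.

3.63°N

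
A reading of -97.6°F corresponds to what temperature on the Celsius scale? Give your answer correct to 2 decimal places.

-72.00°C

In Celsius: (-97.6 - 32) × 5/9 = -72.0000°C.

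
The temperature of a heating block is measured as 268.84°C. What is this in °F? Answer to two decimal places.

In Fahrenheit: 268.8400 × 1.8 + 32 = 515.91°F.

515.91°F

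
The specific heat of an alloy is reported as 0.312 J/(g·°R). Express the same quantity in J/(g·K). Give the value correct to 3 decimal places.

0.562 J/(g·K)

The quantity depends on a temperature interval, so only the ratio of degree sizes applies; the offset between the scales is irrelevant.
A change of 1 K is a change of 1.8°R, so per K the value is 0.312 × 1.8 = 0.562.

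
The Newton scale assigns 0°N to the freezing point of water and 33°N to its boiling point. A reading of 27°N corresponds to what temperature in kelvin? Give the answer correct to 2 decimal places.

Linear interpolation between the fixed points: C = (27 - 0) × 100 / (33 - 0) = 81.8182°C.
Then 81.8182 + 273.15 = 354.97 K.

354.97 K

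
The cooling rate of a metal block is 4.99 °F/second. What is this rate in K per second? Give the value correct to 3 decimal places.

Since only a temperature interval is involved, the additive offset between the scales drops out.
A change of 1°F is a change of 5/9 K, so 4.99 × 5/9 = 2.772.

2.772 K/second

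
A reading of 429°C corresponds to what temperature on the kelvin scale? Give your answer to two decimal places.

702.15 K

In kelvin: 429.0000 + 273.15 = 702.15 K.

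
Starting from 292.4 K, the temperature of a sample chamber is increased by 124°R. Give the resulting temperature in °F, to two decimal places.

190.65°F

Initial temperature in Celsius: 292.4 - 273.15 = 19.2500°C.
The 124°R change is an interval, so only the factor 5/9 applies: +124 × 5/9 = +68.8889°C.
Final Celsius temperature: 19.2500 + 68.8889 = 88.1389°C.
In Fahrenheit: 88.1389 × 1.8 + 32 = 190.65°F.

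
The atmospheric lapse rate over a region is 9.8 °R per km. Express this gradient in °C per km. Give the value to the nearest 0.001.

5.444 °C/km

The quantity depends on a temperature interval, so only the ratio of degree sizes applies; the offset between the scales is irrelevant.
A change of 1°R is a change of 5/9°C, so 9.8 × 5/9 = 5.444.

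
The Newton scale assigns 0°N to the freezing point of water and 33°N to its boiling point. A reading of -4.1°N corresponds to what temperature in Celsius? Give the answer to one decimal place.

-12.4°C

Linear interpolation between the fixed points: C = (-4.1 - 0) × 100 / (33 - 0) = -12.4242°C.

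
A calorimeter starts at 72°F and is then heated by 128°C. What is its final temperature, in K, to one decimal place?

Initial temperature in Celsius: (72 - 32) × 5/9 = 22.2222°C.
Final Celsius temperature: 22.2222 + 128.0000 = 150.2222°C.
In kelvin: 150.2222 + 273.15 = 423.4 K.

423.4 K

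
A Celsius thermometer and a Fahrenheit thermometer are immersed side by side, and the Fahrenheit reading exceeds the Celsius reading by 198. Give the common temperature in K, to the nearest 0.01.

Let x be the Celsius reading; then the Fahrenheit reading is 1.8·x + 32.
(1.8·x + 32) - x = 198  ⇒  (0.8)·x = 166  ⇒  x = 207.5000°C.
In kelvin: 207.5000 + 273.15 = 480.65 K.

480.65 K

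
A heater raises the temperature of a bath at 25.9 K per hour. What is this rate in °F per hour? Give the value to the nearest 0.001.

46.620 °F/hour

The quantity depends on a temperature interval, so only the ratio of degree sizes applies; the offset between the scales is irrelevant.
A change of 1 K is a change of 1.8°F, so 25.9 × 1.8 = 46.620.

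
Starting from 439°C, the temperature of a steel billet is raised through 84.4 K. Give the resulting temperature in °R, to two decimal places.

1433.79°R

The 84.4 K change is an interval; Kelvin and Celsius degrees are the same size, so ΔC = +84.4°C.
Final Celsius temperature: 439.0000 + 84.4000 = 523.4000°C.
In Rankine: 523.4000 × 1.8 + 491.67 = 1433.79°R.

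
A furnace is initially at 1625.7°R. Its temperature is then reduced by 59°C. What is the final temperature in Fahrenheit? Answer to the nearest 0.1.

1059.8°F

Initial temperature in Celsius: (1625.7 - 491.67) × 5/9 = 630.0167°C.
Final Celsius temperature: 630.0167 - 59.0000 = 571.0167°C.
In Fahrenheit: 571.0167 × 1.8 + 32 = 1059.8°F.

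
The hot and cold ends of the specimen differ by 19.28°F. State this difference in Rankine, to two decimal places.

Fahrenheit and Rankine degrees are the same size, so the interval is unchanged: 19.28.

19.28°R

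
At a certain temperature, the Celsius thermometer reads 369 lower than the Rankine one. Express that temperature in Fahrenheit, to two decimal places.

-244.01°F

Let x be the Rankine reading; then the Celsius reading is 5/9·x - 273.15.
(5/9·x - 273.15) - x = -369  ⇒  (-4/9)·x = -95.85  ⇒  x = 215.6625°R.
In Celsius: (215.6625 - 491.67) × 5/9 = -153.3375°C.
In Fahrenheit: -153.3375 × 1.8 + 32 = -244.01°F.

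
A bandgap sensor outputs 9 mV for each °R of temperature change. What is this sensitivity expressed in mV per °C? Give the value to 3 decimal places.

Since only a temperature interval is involved, the additive offset between the scales drops out.
A change of 1°C is a change of 1.8°R, so per °C the value is 9 × 1.8 = 16.200.

16.200 mV per °C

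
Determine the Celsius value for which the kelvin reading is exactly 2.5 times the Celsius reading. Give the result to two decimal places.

182.10°C

Let C be the Celsius reading. The kelvin reading is K = 1·C + 273.15.
Require K = 2.5·C: 1·C + 273.15 = 2.5·C.
(-1.5)·C = -273.15  ⇒  C = 182.10.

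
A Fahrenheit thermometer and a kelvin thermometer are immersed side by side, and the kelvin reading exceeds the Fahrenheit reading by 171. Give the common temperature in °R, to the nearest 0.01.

Let x be the Fahrenheit reading; then the kelvin reading is 5/9·x + 255.372.
(5/9·x + 255.372) - x = 171  ⇒  (-4/9)·x = -84.3722  ⇒  x = 189.8375°F.
In Celsius: (189.8375 - 32) × 5/9 = 87.6875°C.
In Rankine: 87.6875 × 1.8 + 491.67 = 649.51°R.

649.51°R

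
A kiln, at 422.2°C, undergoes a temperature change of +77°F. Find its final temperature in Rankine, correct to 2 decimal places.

The 77°F change is an interval, so only the factor 5/9 applies: +77 × 5/9 = +42.7778°C.
Final Celsius temperature: 422.2000 + 42.7778 = 464.9778°C.
In Rankine: 464.9778 × 1.8 + 491.67 = 1328.63°R.

1328.63°R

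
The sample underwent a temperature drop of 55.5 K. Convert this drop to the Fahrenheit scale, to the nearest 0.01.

99.90°F

An interval of 1 K corresponds to 1.8°F.
55.5 × 1.8 = 99.90.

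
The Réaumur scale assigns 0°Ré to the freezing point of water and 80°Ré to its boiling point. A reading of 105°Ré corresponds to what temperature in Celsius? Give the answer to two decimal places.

131.25°C

Linear interpolation between the fixed points: C = (105 - 0) × 100 / (80 - 0) = 131.2500°C.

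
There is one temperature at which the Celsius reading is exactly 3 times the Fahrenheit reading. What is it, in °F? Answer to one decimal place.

Let F be the Fahrenheit reading. The Celsius reading is C = 5/9·F - 17.7778.
Require C = 3·F: 5/9·F - 17.7778 = 3·F.
(-22/9)·F = 17.7778  ⇒  F = -7.3.

-7.3°F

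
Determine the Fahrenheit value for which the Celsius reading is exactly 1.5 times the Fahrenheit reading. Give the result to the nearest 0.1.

Let F be the Fahrenheit reading. The Celsius reading is C = 5/9·F - 17.7778.
Require C = 1.5·F: 5/9·F - 17.7778 = 1.5·F.
(-17/18)·F = 17.7778  ⇒  F = -18.8.

-18.8°F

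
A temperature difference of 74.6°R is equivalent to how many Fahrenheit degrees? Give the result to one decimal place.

74.6°F

Rankine and Fahrenheit degrees are the same size, so the interval is unchanged: 74.6.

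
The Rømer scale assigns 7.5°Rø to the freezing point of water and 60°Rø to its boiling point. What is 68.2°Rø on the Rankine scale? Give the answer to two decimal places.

699.78°R

Linear interpolation between the fixed points: C = (68.2 - 7.5) × 100 / (60 - 7.5) = 115.6190°C.
Then 115.6190 × 1.8 + 491.67 = 699.78°R.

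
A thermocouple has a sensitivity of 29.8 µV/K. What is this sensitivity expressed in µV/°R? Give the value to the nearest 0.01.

The quantity depends on a temperature interval, so only the ratio of degree sizes applies; the offset between the scales is irrelevant.
A change of 1°R is a change of 5/9 K, so per °R the value is 29.8 × 5/9 = 16.56.

16.56 µV/°R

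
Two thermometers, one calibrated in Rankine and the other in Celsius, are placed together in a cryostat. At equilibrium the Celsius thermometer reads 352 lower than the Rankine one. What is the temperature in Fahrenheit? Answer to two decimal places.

Let x be the Rankine reading; then the Celsius reading is 5/9·x - 273.15.
(5/9·x - 273.15) - x = -352  ⇒  (-4/9)·x = -78.85  ⇒  x = 177.4125°R.
In Celsius: (177.4125 - 491.67) × 5/9 = -174.5875°C.
In Fahrenheit: -174.5875 × 1.8 + 32 = -282.26°F.

-282.26°F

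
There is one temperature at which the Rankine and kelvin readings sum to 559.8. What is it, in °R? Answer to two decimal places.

359.87°R

Let R be the Rankine reading. The kelvin reading is K = 5/9·R.
Require R + K = 559.8: (14/9)·R = 559.8.
R = (559.8) / (14/9) = 359.87.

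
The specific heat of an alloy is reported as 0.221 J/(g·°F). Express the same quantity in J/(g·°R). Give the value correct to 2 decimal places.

Since only a temperature interval is involved, the additive offset between the scales drops out.
A change of 1°R is a change of 1°F, so per °R the value is 0.221 × 1 = 0.22.

0.22 J/(g·°R)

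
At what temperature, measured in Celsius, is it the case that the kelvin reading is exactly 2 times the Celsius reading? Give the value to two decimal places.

273.15°C

Let C be the Celsius reading. The kelvin reading is K = 1·C + 273.15.
Require K = 2·C: 1·C + 273.15 = 2·C.
(-1)·C = -273.15  ⇒  C = 273.15.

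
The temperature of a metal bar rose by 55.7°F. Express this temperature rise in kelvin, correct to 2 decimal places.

30.94 K

For a temperature interval the offset drops out; only the factor 5/9 applies.
55.7 × 5/9 = 30.94.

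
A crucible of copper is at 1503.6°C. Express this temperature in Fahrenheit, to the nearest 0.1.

2738.5°F

In Fahrenheit: 1503.6000 × 1.8 + 32 = 2738.5°F.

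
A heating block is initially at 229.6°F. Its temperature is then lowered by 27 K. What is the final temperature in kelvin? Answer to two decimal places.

355.93 K

Initial temperature in Celsius: (229.6 - 32) × 5/9 = 109.7778°C.
The 27 K change is an interval; Kelvin and Celsius degrees are the same size, so ΔC = -27°C.
Final Celsius temperature: 109.7778 - 27.0000 = 82.7778°C.
In kelvin: 82.7778 + 273.15 = 355.93 K.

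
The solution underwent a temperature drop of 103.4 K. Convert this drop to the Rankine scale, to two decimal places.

186.12°R

An interval of 1 K corresponds to 1.8°R.
103.4 × 1.8 = 186.12.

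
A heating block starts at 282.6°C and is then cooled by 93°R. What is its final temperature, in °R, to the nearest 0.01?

907.35°R

The 93°R change is an interval, so only the factor 5/9 applies: -93 × 5/9 = -51.6667°C.
Final Celsius temperature: 282.6000 - 51.6667 = 230.9333°C.
In Rankine: 230.9333 × 1.8 + 491.67 = 907.35°R.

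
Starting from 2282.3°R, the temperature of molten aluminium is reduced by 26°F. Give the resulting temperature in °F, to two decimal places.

1796.63°F

Initial temperature in Celsius: (2282.3 - 491.67) × 5/9 = 994.7944°C.
The 26°F change is an interval, so only the factor 5/9 applies: -26 × 5/9 = -14.4444°C.
Final Celsius temperature: 994.7944 - 14.4444 = 980.3500°C.
In Fahrenheit: 980.3500 × 1.8 + 32 = 1796.63°F.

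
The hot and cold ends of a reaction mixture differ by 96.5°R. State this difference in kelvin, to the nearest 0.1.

53.6 K

An interval of 1°R corresponds to 5/9 K.
96.5 × 5/9 = 53.6.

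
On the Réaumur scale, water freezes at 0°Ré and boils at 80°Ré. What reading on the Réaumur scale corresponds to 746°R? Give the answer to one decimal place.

113.0°Ré

First in Celsius: (746 - 491.67) × 5/9 = 141.2944°C.
Linearly onto the Réaumur scale: 0 + (141.2944 / 100) × (80 - 0) = 113.0°Ré.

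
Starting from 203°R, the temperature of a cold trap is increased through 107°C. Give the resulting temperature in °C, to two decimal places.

Initial temperature in Celsius: (203 - 491.67) × 5/9 = -160.3722°C.
Final Celsius temperature: -160.3722 + 107.0000 = -53.3722°C.

-53.37°C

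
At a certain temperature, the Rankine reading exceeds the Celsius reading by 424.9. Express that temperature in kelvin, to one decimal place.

189.7 K

Let x be the Rankine reading; then the Celsius reading is 5/9·x - 273.15.
(5/9·x - 273.15) - x = -424.9  ⇒  (-4/9)·x = -151.75  ⇒  x = 341.4375°R.
In Celsius: (341.4375 - 491.67) × 5/9 = -83.4625°C.
In kelvin: -83.4625 + 273.15 = 189.7 K.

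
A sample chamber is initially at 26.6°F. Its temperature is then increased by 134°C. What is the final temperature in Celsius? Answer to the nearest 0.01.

131.00°C

Initial temperature in Celsius: (26.6 - 32) × 5/9 = -3.0000°C.
Final Celsius temperature: -3.0000 + 134.0000 = 131.0000°C.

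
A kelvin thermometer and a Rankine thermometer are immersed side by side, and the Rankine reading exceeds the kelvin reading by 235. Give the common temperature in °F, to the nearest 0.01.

69.08°F

Let x be the kelvin reading; then the Rankine reading is 1.8·x.
(1.8·x) - x = 235  ⇒  (0.8)·x = 235  ⇒  x = 293.7500 K.
In Celsius: 293.75 - 273.15 = 20.6000°C.
In Fahrenheit: 20.6000 × 1.8 + 32 = 69.08°F.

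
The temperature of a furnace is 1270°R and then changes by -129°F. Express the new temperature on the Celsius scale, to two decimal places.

360.74°C

Initial temperature in Celsius: (1270 - 491.67) × 5/9 = 432.4056°C.
The 129°F change is an interval, so only the factor 5/9 applies: -129 × 5/9 = -71.6667°C.
Final Celsius temperature: 432.4056 - 71.6667 = 360.7389°C.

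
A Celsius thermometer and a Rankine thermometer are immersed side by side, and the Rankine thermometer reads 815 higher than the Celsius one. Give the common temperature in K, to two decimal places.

Let x be the Celsius reading; then the Rankine reading is 1.8·x + 491.67.
(1.8·x + 491.67) - x = 815  ⇒  (0.8)·x = 323.33  ⇒  x = 404.1625°C.
In kelvin: 404.1625 + 273.15 = 677.31 K.

677.31 K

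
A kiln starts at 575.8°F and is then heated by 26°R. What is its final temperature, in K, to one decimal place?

Initial temperature in Celsius: (575.8 - 32) × 5/9 = 302.1111°C.
The 26°R change is an interval, so only the factor 5/9 applies: +26 × 5/9 = +14.4444°C.
Final Celsius temperature: 302.1111 + 14.4444 = 316.5556°C.
In kelvin: 316.5556 + 273.15 = 589.7 K.

589.7 K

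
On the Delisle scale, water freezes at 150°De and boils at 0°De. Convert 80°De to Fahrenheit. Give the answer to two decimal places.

116.00°F

Linear interpolation between the fixed points: C = (80 - 150) × 100 / (0 - 150) = 46.6667°C.
Then 46.6667 × 1.8 + 32 = 116.00°F.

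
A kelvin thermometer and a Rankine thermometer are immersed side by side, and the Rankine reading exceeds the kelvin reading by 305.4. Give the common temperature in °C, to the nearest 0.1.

108.6°C

Let x be the kelvin reading; then the Rankine reading is 1.8·x.
(1.8·x) - x = 305.4  ⇒  (0.8)·x = 305.4  ⇒  x = 381.7500 K.
In Celsius: 381.75 - 273.15 = 108.6°C.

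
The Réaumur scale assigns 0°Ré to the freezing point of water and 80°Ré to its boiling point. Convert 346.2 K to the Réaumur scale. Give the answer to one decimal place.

First in Celsius: 346.2 - 273.15 = 73.0500°C.
Linearly onto the Réaumur scale: 0 + (73.0500 / 100) × (80 - 0) = 58.4°Ré.

58.4°Ré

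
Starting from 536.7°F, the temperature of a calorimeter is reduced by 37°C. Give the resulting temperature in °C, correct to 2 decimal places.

Initial temperature in Celsius: (536.7 - 32) × 5/9 = 280.3889°C.
Final Celsius temperature: 280.3889 - 37.0000 = 243.3889°C.

243.39°C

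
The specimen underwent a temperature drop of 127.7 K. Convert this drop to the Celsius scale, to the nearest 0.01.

127.70°C

Kelvin and Celsius degrees are the same size, so the interval is unchanged: 127.70.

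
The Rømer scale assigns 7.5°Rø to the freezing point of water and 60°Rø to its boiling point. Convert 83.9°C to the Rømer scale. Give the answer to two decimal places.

51.55°Rø

Linearly onto the Rømer scale: 7.5 + (83.9000 / 100) × (60 - 7.5) = 51.55°Rø.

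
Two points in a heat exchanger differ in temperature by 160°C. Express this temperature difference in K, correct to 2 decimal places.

Celsius and kelvin degrees are the same size, so the interval is unchanged: 160.00.

160.00 K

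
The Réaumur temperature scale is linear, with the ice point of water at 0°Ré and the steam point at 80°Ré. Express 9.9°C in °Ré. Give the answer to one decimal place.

Linearly onto the Réaumur scale: 0 + (9.9000 / 100) × (80 - 0) = 7.9°Ré.

7.9°Ré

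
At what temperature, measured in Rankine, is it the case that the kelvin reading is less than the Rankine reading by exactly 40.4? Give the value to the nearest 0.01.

Let R be the Rankine reading. The kelvin reading is K = 5/9·R.
Require K - R = -40.4: (-4/9)·R = -40.4.
R = (-40.4) / (-4/9) = 90.90.

90.90°R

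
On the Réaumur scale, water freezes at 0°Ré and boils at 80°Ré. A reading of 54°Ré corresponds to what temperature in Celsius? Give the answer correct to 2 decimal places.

Linear interpolation between the fixed points: C = (54 - 0) × 100 / (80 - 0) = 67.5000°C.

67.50°C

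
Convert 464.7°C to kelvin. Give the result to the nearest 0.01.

737.85 K

In kelvin: 464.7000 + 273.15 = 737.85 K.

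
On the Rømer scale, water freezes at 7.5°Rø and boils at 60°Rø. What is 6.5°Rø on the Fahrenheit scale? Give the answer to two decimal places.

Linear interpolation between the fixed points: C = (6.5 - 7.5) × 100 / (60 - 7.5) = -1.9048°C.
Then -1.9048 × 1.8 + 32 = 28.57°F.

28.57°F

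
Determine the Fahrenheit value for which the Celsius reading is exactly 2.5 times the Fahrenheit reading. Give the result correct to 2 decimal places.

-9.14°F

Let F be the Fahrenheit reading. The Celsius reading is C = 5/9·F - 17.7778.
Require C = 2.5·F: 5/9·F - 17.7778 = 2.5·F.
(-35/18)·F = 17.7778  ⇒  F = -9.14.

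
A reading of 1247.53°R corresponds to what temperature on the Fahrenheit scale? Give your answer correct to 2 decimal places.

In Celsius: (1247.53 - 491.67) × 5/9 = 419.9222°C.
In Fahrenheit: 419.9222 × 1.8 + 32 = 787.86°F.

787.86°F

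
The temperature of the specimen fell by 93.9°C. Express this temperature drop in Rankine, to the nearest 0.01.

Only the scale ratio 1.8 matters for a change in temperature.
93.9 × 1.8 = 169.02.

169.02°R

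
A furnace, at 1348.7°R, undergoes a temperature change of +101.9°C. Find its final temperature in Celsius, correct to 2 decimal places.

Initial temperature in Celsius: (1348.7 - 491.67) × 5/9 = 476.1278°C.
Final Celsius temperature: 476.1278 + 101.9000 = 578.0278°C.

578.03°C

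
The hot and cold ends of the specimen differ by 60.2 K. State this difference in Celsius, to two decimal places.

60.20°C

Kelvin and Celsius degrees are the same size, so the interval is unchanged: 60.20.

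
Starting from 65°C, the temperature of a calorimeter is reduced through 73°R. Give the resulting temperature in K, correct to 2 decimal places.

The 73°R change is an interval, so only the factor 5/9 applies: -73 × 5/9 = -40.5556°C.
Final Celsius temperature: 65.0000 - 40.5556 = 24.4444°C.
In kelvin: 24.4444 + 273.15 = 297.59 K.

297.59 K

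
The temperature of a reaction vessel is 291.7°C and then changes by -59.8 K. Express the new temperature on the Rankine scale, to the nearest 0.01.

The 59.8 K change is an interval; Kelvin and Celsius degrees are the same size, so ΔC = -59.8°C.
Final Celsius temperature: 291.7000 - 59.8000 = 231.9000°C.
In Rankine: 231.9000 × 1.8 + 491.67 = 909.09°R.

909.09°R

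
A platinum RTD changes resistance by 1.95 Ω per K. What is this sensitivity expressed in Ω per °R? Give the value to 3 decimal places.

1.083 Ω per °R

The quantity depends on a temperature interval, so only the ratio of degree sizes applies; the offset between the scales is irrelevant.
A change of 1°R is a change of 5/9 K, so per °R the value is 1.95 × 5/9 = 1.083.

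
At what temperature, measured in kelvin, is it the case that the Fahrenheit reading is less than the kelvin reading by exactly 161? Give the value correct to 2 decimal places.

Let K be the kelvin reading. The Fahrenheit reading is F = 1.8·K - 459.67.
Require F - K = -161: (0.8)·K - 459.67 = -161.
K = (-161 + 459.67) / (0.8) = 373.34.

373.34 K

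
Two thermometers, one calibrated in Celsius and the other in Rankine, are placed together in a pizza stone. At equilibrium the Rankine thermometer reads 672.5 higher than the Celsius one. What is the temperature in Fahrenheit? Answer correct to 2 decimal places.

Let x be the Celsius reading; then the Rankine reading is 1.8·x + 491.67.
(1.8·x + 491.67) - x = 672.5  ⇒  (0.8)·x = 180.83  ⇒  x = 226.0375°C.
In Fahrenheit: 226.0375 × 1.8 + 32 = 438.87°F.

438.87°F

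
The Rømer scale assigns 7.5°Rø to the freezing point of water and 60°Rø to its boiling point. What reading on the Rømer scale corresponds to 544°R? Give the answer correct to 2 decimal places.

22.76°Rø

First in Celsius: (544 - 491.67) × 5/9 = 29.0722°C.
Linearly onto the Rømer scale: 7.5 + (29.0722 / 100) × (60 - 7.5) = 22.76°Rø.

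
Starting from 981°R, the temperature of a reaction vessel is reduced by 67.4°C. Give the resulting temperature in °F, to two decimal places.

400.01°F

Initial temperature in Celsius: (981 - 491.67) × 5/9 = 271.8500°C.
Final Celsius temperature: 271.8500 - 67.4000 = 204.4500°C.
In Fahrenheit: 204.4500 × 1.8 + 32 = 400.01°F.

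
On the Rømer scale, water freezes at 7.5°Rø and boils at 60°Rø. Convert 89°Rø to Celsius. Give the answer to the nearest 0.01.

155.24°C

Linear interpolation between the fixed points: C = (89 - 7.5) × 100 / (60 - 7.5) = 155.2381°C.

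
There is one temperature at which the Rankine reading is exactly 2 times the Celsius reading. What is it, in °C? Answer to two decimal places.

2458.35°C

Let C be the Celsius reading. The Rankine reading is R = 1.8·C + 491.67.
Require R = 2·C: 1.8·C + 491.67 = 2·C.
(-0.2)·C = -491.67  ⇒  C = 2458.35.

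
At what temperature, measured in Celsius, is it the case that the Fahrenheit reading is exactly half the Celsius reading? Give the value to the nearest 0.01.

Let C be the Celsius reading. The Fahrenheit reading is F = 1.8·C + 32.
Require F = 0.5·C: 1.8·C + 32 = 0.5·C.
(1.3)·C = -32  ⇒  C = -24.62.

-24.62°C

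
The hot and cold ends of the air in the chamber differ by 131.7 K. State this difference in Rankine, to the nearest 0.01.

An interval of 1 K corresponds to 1.8°R.
131.7 × 1.8 = 237.06.

237.06°R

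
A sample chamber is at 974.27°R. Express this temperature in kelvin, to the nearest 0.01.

In Celsius: (974.27 - 491.67) × 5/9 = 268.1111°C.
In kelvin: 268.1111 + 273.15 = 541.26 K.

541.26 K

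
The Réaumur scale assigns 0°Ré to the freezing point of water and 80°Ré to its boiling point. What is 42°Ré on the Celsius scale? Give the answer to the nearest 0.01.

52.50°C

Linear interpolation between the fixed points: C = (42 - 0) × 100 / (80 - 0) = 52.5000°C.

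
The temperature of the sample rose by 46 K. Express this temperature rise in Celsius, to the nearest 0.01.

Kelvin and Celsius degrees are the same size, so the interval is unchanged: 46.00.

46.00°C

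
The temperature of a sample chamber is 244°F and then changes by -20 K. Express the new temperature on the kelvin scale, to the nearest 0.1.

Initial temperature in Celsius: (244 - 32) × 5/9 = 117.7778°C.
The 20 K change is an interval; Kelvin and Celsius degrees are the same size, so ΔC = -20°C.
Final Celsius temperature: 117.7778 - 20.0000 = 97.7778°C.
In kelvin: 97.7778 + 273.15 = 370.9 K.

370.9 K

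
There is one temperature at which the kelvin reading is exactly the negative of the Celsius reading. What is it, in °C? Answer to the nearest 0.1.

Let C be the Celsius reading. The kelvin reading is K = 1·C + 273.15.
Require K = -1·C: 1·C + 273.15 = -1·C.
(2)·C = -273.15  ⇒  C = -136.6.

-136.6°C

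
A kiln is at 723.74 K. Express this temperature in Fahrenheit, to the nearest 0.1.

In Celsius: 723.74 - 273.15 = 450.5900°C.
In Fahrenheit: 450.5900 × 1.8 + 32 = 843.1°F.

843.1°F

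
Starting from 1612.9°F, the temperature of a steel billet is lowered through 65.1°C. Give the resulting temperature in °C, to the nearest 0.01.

Initial temperature in Celsius: (1612.9 - 32) × 5/9 = 878.2778°C.
Final Celsius temperature: 878.2778 - 65.1000 = 813.1778°C.

813.18°C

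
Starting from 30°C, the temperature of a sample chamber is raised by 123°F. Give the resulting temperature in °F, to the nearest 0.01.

The 123°F change is an interval, so only the factor 5/9 applies: +123 × 5/9 = +68.3333°C.
Final Celsius temperature: 30.0000 + 68.3333 = 98.3333°C.
In Fahrenheit: 98.3333 × 1.8 + 32 = 209.00°F.

209.00°F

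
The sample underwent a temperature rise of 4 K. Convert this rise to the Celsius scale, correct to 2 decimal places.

Kelvin and Celsius degrees are the same size, so the interval is unchanged: 4.00.

4.00°C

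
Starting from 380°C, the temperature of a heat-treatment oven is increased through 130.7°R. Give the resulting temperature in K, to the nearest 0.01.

725.76 K

The 130.7°R change is an interval, so only the factor 5/9 applies: +130.7 × 5/9 = +72.6111°C.
Final Celsius temperature: 380.0000 + 72.6111 = 452.6111°C.
In kelvin: 452.6111 + 273.15 = 725.76 K.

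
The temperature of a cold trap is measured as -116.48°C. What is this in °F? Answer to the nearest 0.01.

-177.66°F

In Fahrenheit: -116.4800 × 1.8 + 32 = -177.66°F.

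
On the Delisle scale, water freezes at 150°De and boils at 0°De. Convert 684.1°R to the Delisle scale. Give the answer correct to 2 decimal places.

First in Celsius: (684.1 - 491.67) × 5/9 = 106.9056°C.
Linearly onto the Delisle scale: 150 + (106.9056 / 100) × (0 - 150) = -10.36°De.

-10.36°De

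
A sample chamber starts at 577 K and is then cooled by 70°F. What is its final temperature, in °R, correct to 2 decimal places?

968.60°R

Initial temperature in Celsius: 577 - 273.15 = 303.8500°C.
The 70°F change is an interval, so only the factor 5/9 applies: -70 × 5/9 = -38.8889°C.
Final Celsius temperature: 303.8500 - 38.8889 = 264.9611°C.
In Rankine: 264.9611 × 1.8 + 491.67 = 968.60°R.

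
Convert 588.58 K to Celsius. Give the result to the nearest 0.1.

In Celsius: 588.58 - 273.15 = 315.4300°C.

315.4°C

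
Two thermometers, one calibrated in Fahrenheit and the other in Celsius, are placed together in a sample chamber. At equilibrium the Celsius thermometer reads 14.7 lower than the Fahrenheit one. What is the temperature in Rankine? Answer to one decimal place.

452.7°R

Let x be the Fahrenheit reading; then the Celsius reading is 5/9·x - 17.7778.
(5/9·x - 17.7778) - x = -14.7  ⇒  (-4/9)·x = 3.07778  ⇒  x = -6.9250°F.
In Celsius: (-6.925 - 32) × 5/9 = -21.6250°C.
In Rankine: -21.6250 × 1.8 + 491.67 = 452.7°R.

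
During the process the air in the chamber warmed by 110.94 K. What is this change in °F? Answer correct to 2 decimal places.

Only the scale ratio 1.8 matters for a change in temperature.
110.94 × 1.8 = 199.69.

199.69°F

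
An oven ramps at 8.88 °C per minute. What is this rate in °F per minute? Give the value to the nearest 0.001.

15.984 °F/minute

The quantity depends on a temperature interval, so only the ratio of degree sizes applies; the offset between the scales is irrelevant.
A change of 1°C is a change of 1.8°F, so 8.88 × 1.8 = 15.984.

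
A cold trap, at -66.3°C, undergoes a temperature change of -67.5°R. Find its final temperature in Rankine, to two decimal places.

304.83°R

The 67.5°R change is an interval, so only the factor 5/9 applies: -67.5 × 5/9 = -37.5000°C.
Final Celsius temperature: -66.3000 - 37.5000 = -103.8000°C.
In Rankine: -103.8000 × 1.8 + 491.67 = 304.83°R.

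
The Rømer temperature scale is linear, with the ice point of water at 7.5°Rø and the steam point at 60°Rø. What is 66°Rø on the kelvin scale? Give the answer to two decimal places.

Linear interpolation between the fixed points: C = (66 - 7.5) × 100 / (60 - 7.5) = 111.4286°C.
Then 111.4286 + 273.15 = 384.58 K.

384.58 K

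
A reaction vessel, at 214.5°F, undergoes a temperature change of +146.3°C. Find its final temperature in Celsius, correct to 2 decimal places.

247.69°C

Initial temperature in Celsius: (214.5 - 32) × 5/9 = 101.3889°C.
Final Celsius temperature: 101.3889 + 146.3000 = 247.6889°C.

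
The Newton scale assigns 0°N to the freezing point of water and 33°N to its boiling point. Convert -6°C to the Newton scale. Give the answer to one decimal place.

Linearly onto the Newton scale: 0 + (-6.0000 / 100) × (33 - 0) = -2.0°N.

-2.0°N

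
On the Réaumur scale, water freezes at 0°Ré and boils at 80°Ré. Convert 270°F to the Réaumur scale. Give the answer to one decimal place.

First in Celsius: (270 - 32) × 5/9 = 132.2222°C.
Linearly onto the Réaumur scale: 0 + (132.2222 / 100) × (80 - 0) = 105.8°Ré.

105.8°Ré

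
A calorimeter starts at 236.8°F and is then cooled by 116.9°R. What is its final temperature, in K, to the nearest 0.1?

322.0 K

Initial temperature in Celsius: (236.8 - 32) × 5/9 = 113.7778°C.
The 116.9°R change is an interval, so only the factor 5/9 applies: -116.9 × 5/9 = -64.9444°C.
Final Celsius temperature: 113.7778 - 64.9444 = 48.8333°C.
In kelvin: 48.8333 + 273.15 = 322.0 K.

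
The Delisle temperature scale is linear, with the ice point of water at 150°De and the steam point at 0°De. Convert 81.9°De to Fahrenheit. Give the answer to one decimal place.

Linear interpolation between the fixed points: C = (81.9 - 150) × 100 / (0 - 150) = 45.4000°C.
Then 45.4000 × 1.8 + 32 = 113.7°F.

113.7°F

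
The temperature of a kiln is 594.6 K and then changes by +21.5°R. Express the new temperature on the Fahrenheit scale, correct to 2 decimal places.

632.11°F

Initial temperature in Celsius: 594.6 - 273.15 = 321.4500°C.
The 21.5°R change is an interval, so only the factor 5/9 applies: +21.5 × 5/9 = +11.9444°C.
Final Celsius temperature: 321.4500 + 11.9444 = 333.3944°C.
In Fahrenheit: 333.3944 × 1.8 + 32 = 632.11°F.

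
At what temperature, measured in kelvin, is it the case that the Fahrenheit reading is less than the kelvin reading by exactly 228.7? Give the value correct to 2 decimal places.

288.71 K

Let K be the kelvin reading. The Fahrenheit reading is F = 1.8·K - 459.67.
Require F - K = -228.7: (0.8)·K - 459.67 = -228.7.
K = (-228.7 + 459.67) / (0.8) = 288.71.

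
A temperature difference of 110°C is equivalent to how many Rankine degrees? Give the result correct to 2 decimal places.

Only the scale ratio 1.8 matters for a change in temperature.
110 × 1.8 = 198.00.

198.00°R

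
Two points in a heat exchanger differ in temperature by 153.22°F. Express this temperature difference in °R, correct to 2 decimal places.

153.22°R

Fahrenheit and Rankine degrees are the same size, so the interval is unchanged: 153.22.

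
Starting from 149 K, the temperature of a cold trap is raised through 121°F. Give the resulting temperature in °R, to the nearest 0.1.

Initial temperature in Celsius: 149 - 273.15 = -124.1500°C.
The 121°F change is an interval, so only the factor 5/9 applies: +121 × 5/9 = +67.2222°C.
Final Celsius temperature: -124.1500 + 67.2222 = -56.9278°C.
In Rankine: -56.9278 × 1.8 + 491.67 = 389.2°R.

389.2°R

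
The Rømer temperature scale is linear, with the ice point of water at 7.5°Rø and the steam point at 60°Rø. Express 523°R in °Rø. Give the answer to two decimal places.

First in Celsius: (523 - 491.67) × 5/9 = 17.4056°C.
Linearly onto the Rømer scale: 7.5 + (17.4056 / 100) × (60 - 7.5) = 16.64°Rø.

16.64°Rø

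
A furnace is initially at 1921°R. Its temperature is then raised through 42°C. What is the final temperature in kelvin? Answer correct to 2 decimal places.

1109.22 K

Initial temperature in Celsius: (1921 - 491.67) × 5/9 = 794.0722°C.
Final Celsius temperature: 794.0722 + 42.0000 = 836.0722°C.
In kelvin: 836.0722 + 273.15 = 1109.22 K.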